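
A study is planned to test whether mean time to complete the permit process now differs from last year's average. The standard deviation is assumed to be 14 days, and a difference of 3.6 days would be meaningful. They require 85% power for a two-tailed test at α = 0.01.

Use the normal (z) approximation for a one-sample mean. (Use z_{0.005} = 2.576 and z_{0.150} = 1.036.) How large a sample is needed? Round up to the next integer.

n = 198

n = (z_{α/2} + z_β)² · σ² / δ²
  = (2.576 + 1.036)² · 14² / 3.6²
  = 13.0465 · 196 / 12.96
  = 197.31
Round up → n = 198.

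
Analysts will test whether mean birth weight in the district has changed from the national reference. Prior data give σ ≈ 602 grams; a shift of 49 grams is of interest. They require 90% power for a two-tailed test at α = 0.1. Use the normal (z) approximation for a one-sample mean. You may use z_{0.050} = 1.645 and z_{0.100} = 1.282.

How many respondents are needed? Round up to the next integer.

n = (z_{α/2} + z_β)² · σ² / δ²
  = (1.645 + 1.282)² · 602² / 49²
  = 8.5673 · 362404 / 2401
  = 1293.14
Round up → n = 1294.

n = 1294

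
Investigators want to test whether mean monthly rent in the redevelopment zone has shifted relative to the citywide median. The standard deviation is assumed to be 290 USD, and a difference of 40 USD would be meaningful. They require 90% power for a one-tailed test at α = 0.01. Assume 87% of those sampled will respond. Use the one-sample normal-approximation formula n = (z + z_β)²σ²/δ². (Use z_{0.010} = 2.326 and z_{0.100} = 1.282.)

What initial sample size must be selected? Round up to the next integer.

n = 787

n = (z_α + z_β)² · σ² / δ²
  = (2.326 + 1.282)² · 290² / 40²
  = 13.0177 · 84100 / 1600
  = 684.24
Adjust for 87% response: 684.24 / 0.87 = 786.48.
Round up → n = 787.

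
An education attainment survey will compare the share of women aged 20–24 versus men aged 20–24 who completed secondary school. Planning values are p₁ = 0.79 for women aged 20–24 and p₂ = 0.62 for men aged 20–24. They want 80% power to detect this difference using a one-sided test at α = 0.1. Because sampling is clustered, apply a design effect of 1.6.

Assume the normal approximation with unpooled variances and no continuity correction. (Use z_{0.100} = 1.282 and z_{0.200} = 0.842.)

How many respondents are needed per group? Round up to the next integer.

n = 101 per group

n = (z_α + z_β)² · [p₁(1−p₁) + p₂(1−p₂)] / (p₁ − p₂)²
  = (1.282 + 0.842)² · (0.79·0.21 + 0.62·0.38) / (0.17)²
  = (2.124)² · (0.1659 + 0.2356) / 0.0289
  = 4.5114 · 0.4015 / 0.0289
  = 62.68
Design effect: 1.6 × 62.68 = 100.28.
Round up → n = 101 per group.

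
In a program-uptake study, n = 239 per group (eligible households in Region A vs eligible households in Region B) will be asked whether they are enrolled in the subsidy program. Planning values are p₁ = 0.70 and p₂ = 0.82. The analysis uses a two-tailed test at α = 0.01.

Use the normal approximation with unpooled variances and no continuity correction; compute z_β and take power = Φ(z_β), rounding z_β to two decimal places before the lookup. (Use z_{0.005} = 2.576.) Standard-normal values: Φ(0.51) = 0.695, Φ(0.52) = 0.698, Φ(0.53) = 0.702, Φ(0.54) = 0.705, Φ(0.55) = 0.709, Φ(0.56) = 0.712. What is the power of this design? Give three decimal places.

z_β = |p₁−p₂|·√(n/[p₁q₁+p₂q₂]) − z_{α/2}
    = 0.12 · √(239/0.3576) − 2.576
    = 0.12 · 25.8524 − 2.576
    = 3.1023 − 2.576 = 0.5263 → 0.53
Power = Φ(0.53) = 0.702.

Power ≈ 0.702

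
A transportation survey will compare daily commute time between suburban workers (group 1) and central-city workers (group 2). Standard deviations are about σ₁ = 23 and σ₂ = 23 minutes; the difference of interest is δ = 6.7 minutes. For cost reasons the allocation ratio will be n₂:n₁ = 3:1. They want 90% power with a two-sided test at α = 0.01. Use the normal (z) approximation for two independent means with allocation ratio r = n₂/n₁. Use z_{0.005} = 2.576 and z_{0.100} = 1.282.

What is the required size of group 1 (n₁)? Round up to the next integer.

n₁ = 234

n₁ = (z_{α/2} + z_β)² · (σ₁² + σ₂²/r) / δ²
   = (2.576 + 1.282)² · (23² + 23²/3) / 6.7²
   = 14.8842 · (529 + 176.3333) / 44.89
   = 14.8842 · 705.3333 / 44.89
   = 233.87
Round up → n₁ = 234; n₂ = r·n₁ = 3 × 234 = 702.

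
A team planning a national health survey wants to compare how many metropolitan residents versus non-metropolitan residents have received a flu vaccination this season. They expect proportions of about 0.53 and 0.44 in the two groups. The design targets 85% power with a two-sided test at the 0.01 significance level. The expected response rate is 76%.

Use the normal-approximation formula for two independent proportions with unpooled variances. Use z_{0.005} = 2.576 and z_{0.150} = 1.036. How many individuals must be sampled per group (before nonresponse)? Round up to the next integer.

n = 1051 per group

n = (z_{α/2} + z_β)² · [p₁(1−p₁) + p₂(1−p₂)] / (p₁ − p₂)²
  = (2.576 + 1.036)² · (0.53·0.47 + 0.44·0.56) / (0.09)²
  = (3.612)² · (0.2491 + 0.2464) / 0.0081
  = 13.0465 · 0.4955 / 0.0081
  = 798.09
Adjust for 76% response: 798.09 / 0.76 = 1050.12.
Round up → n = 1051 per group.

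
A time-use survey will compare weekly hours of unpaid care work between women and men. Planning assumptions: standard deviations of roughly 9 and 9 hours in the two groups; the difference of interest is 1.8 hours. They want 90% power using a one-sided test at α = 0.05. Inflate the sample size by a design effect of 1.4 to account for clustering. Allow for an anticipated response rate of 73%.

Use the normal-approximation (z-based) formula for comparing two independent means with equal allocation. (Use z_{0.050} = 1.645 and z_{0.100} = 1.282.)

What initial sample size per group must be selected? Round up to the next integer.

n = (z_α + z_β)² · (σ₁² + σ₂²) / δ²
  = (1.645 + 1.282)² · (9² + 9² = 162) / 1.8²
  = 8.5673 · 162 / 3.24
  = 428.37
Design effect: 1.4 × 428.37 = 599.71.
Adjust for 73% response: 599.71 / 0.73 = 821.52.
Round up → n = 822 per group.

n = 822 per group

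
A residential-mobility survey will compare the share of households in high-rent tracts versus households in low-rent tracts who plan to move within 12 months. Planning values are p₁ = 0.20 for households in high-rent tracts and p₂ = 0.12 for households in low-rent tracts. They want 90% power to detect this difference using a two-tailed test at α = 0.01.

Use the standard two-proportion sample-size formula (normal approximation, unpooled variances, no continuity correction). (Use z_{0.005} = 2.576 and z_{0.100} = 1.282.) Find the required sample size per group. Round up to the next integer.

n = (z_{α/2} + z_β)² · [p₁(1−p₁) + p₂(1−p₂)] / (p₁ − p₂)²
  = (2.576 + 1.282)² · (0.20·0.80 + 0.12·0.88) / (0.08)²
  = (3.858)² · (0.1600 + 0.1056) / 0.0064
  = 14.8842 · 0.2656 / 0.0064
  = 617.69
Round up → n = 618 per group.

n = 618 per group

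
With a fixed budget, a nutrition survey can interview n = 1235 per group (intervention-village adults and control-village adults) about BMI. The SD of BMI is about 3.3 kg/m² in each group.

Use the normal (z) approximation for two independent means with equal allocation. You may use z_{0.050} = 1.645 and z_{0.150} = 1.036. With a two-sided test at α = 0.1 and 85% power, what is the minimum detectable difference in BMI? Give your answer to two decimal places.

Minimum detectable difference ≈ 0.36 kg/m²

δ = (z_{α/2} + z_β) · √((σ₁²+σ₂²)/n)
  = (1.645 + 1.036) · √(21.78/1235)
  = 2.681 · √0.01764
  = 2.681 · 0.1328
  = 0.3560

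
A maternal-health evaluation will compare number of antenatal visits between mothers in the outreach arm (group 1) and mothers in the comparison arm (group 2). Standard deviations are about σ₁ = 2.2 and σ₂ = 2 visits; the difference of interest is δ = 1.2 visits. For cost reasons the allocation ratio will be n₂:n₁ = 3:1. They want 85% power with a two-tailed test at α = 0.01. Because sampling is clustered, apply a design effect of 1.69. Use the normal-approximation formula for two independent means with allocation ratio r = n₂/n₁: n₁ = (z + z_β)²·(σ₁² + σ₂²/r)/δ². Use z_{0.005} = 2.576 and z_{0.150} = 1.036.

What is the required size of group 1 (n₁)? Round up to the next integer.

n₁ = (z_{α/2} + z_β)² · (σ₁² + σ₂²/r) / δ²
   = (2.576 + 1.036)² · (2.2² + 2²/3) / 1.2²
   = 13.0465 · (4.84 + 1.3333) / 1.44
   = 13.0465 · 6.1733 / 1.44
   = 55.93
Design effect: 1.69 × 55.93 = 94.52.
Round up → n₁ = 95; n₂ = r·n₁ = 3 × 95 = 285.

n₁ = 95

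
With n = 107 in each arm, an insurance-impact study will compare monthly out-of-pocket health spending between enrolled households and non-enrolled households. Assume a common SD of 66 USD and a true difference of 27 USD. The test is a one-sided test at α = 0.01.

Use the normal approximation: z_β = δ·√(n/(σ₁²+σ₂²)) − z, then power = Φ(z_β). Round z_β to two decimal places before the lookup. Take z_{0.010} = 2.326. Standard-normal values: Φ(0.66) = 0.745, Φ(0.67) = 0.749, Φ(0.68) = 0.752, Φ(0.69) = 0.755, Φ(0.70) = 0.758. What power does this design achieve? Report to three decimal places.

Power ≈ 0.749

z_β = δ·√(n/(σ₁²+σ₂²)) − z_α
    = 27 · √(107/8712) − 2.326
    = 27 · 0.11082 − 2.326
    = 2.9922 − 2.326 = 0.6662 → 0.67
Power = Φ(0.67) = 0.749.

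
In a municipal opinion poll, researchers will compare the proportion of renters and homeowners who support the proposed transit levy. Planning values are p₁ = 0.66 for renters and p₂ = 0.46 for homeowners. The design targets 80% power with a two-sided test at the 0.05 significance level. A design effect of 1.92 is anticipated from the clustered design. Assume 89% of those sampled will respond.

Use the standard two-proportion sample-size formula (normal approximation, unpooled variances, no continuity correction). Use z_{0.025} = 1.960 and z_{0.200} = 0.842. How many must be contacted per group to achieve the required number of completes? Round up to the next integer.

n = 201 per group

n = (z_{α/2} + z_β)² · [p₁(1−p₁) + p₂(1−p₂)] / (p₁ − p₂)²
  = (1.960 + 0.842)² · (0.66·0.34 + 0.46·0.54) / (0.20)²
  = (2.802)² · (0.2244 + 0.2484) / 0.0400
  = 7.8512 · 0.4728 / 0.0400
  = 92.80
Design effect: 1.92 × 92.80 = 178.18.
Adjust for 89% response: 178.18 / 0.89 = 200.20.
Round up → n = 201 per group.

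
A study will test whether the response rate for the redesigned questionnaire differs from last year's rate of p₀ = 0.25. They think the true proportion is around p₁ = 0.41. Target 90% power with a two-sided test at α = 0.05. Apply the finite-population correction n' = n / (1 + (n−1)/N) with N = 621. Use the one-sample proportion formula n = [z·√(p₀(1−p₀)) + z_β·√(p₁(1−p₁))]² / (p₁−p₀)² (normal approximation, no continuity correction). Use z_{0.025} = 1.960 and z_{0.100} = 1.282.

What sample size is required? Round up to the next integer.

n = 76

n = [z_{α/2}·√(p₀q₀) + z_β·√(p₁q₁)]² / (p₁ − p₀)²
  = [1.960·√(0.25·0.75) + 1.282·√(0.41·0.59)]² / (0.16)²
  = [1.960·0.4330 + 1.282·0.4918]² / 0.0256
  = [1.4792]² / 0.0256
  = 85.47
Finite-population correction (N = 621): 85.47 / (1 + (85.47 − 1)/621) = 75.24.
Round up → n = 76.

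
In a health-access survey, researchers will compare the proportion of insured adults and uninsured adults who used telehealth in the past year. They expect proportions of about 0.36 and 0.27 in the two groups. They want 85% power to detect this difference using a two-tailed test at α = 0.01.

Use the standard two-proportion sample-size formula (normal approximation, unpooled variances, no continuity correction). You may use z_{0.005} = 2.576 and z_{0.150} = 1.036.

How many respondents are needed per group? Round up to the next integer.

n = 689 per group

n = (z_{α/2} + z_β)² · [p₁(1−p₁) + p₂(1−p₂)] / (p₁ − p₂)²
  = (2.576 + 1.036)² · (0.36·0.64 + 0.27·0.73) / (0.09)²
  = (3.612)² · (0.2304 + 0.1971) / 0.0081
  = 13.0465 · 0.4275 / 0.0081
  = 688.57
Round up → n = 689 per group.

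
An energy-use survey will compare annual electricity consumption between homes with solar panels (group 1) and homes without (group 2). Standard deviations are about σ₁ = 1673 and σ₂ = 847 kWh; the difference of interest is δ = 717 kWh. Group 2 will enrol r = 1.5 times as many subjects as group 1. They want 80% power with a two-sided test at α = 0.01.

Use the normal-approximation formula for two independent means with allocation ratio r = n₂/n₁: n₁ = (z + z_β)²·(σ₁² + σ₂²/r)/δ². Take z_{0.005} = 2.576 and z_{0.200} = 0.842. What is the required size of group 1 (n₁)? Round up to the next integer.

n₁ = 75

n₁ = (z_{α/2} + z_β)² · (σ₁² + σ₂²/r) / δ²
   = (2.576 + 0.842)² · (1673² + 847²/1.5) / 717²
   = 11.6827 · (2798929 + 478272.7) / 514089
   = 11.6827 · 3277201.7 / 514089
   = 74.47
Round up → n₁ = 75; n₂ = r·n₁ = 1.5 × 75 = 113.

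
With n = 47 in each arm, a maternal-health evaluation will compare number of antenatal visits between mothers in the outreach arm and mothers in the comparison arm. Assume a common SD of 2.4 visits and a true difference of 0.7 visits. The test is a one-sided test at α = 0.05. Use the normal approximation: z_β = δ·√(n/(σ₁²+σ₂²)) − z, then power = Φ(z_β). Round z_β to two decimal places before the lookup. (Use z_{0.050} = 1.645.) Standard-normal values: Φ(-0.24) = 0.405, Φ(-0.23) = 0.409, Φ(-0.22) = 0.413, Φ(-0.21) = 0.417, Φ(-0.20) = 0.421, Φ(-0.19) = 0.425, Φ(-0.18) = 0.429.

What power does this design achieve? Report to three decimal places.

z_β = δ·√(n/(σ₁²+σ₂²)) − z_α
    = 0.7 · √(47/11.52) − 1.645
    = 0.7 · 2.01987 − 1.645
    = 1.4139 − 1.645 = -0.2311 → -0.23
Power = Φ(-0.23) = 0.409.

Power ≈ 0.409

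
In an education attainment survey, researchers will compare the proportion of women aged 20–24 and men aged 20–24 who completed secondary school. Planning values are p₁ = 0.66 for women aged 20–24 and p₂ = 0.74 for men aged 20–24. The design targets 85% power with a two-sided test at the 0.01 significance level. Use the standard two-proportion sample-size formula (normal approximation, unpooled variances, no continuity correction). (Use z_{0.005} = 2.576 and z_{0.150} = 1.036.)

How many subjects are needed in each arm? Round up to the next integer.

n = 850 per group

n = (z_{α/2} + z_β)² · [p₁(1−p₁) + p₂(1−p₂)] / (p₁ − p₂)²
  = (2.576 + 1.036)² · (0.66·0.34 + 0.74·0.26) / (-0.08)²
  = (3.612)² · (0.2244 + 0.1924) / 0.0064
  = 13.0465 · 0.4168 / 0.0064
  = 849.66
Round up → n = 850 per group.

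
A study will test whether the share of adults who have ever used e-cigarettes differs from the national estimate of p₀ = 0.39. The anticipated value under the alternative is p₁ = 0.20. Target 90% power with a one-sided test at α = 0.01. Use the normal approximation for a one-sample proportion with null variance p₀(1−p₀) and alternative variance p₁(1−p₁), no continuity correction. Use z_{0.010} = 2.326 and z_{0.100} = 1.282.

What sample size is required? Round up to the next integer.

n = 76

n = [z_α·√(p₀q₀) + z_β·√(p₁q₁)]² / (p₁ − p₀)²
  = [2.326·√(0.39·0.61) + 1.282·√(0.20·0.80)]² / (-0.19)²
  = [2.326·0.4877 + 1.282·0.4000]² / 0.0361
  = [1.6473]² / 0.0361
  = 75.17
Round up → n = 76.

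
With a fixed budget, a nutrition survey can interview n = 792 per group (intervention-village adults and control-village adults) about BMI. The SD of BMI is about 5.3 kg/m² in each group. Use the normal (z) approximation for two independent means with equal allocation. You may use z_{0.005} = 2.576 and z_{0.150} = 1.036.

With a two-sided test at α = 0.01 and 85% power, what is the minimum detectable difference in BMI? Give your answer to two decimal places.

Minimum detectable difference ≈ 0.96 kg/m²

δ = (z_{α/2} + z_β) · √((σ₁²+σ₂²)/n)
  = (2.576 + 1.036) · √(56.18/792)
  = 3.612 · √0.07093
  = 3.612 · 0.2663
  = 0.9620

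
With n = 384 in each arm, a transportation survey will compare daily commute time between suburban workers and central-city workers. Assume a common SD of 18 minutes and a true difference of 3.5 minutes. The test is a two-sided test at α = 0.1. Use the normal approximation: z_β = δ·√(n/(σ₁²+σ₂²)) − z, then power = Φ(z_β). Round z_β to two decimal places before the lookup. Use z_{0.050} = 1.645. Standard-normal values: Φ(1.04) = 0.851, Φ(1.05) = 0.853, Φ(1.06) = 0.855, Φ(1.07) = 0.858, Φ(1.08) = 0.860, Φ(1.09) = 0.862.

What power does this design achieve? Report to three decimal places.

z_β = δ·√(n/(σ₁²+σ₂²)) − z_{α/2}
    = 3.5 · √(384/648) − 1.645
    = 3.5 · 0.76980 − 1.645
    = 2.6943 − 1.645 = 1.0493 → 1.05
Power = Φ(1.05) = 0.853.

Power ≈ 0.853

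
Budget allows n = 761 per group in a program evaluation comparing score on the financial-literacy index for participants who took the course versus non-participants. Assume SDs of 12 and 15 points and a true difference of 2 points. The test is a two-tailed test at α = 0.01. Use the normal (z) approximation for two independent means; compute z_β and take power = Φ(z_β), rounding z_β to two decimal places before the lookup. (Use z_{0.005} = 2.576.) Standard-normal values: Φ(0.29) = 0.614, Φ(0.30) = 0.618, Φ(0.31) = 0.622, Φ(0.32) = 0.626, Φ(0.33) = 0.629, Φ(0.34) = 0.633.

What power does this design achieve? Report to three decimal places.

Power ≈ 0.618

z_β = δ·√(n/(σ₁²+σ₂²)) − z_{α/2}
    = 2 · √(761/369) − 2.576
    = 2 · 1.43608 − 2.576
    = 2.8722 − 2.576 = 0.2962 → 0.30
Power = Φ(0.30) = 0.618.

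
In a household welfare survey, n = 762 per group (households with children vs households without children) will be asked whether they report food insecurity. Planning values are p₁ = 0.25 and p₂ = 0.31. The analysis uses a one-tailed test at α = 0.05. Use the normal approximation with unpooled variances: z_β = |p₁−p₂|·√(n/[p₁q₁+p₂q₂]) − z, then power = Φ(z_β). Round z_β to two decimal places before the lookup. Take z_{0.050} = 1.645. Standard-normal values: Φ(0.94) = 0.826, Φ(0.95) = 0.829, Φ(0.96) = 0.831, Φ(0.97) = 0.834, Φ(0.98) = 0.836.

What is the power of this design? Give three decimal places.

z_β = |p₁−p₂|·√(n/[p₁q₁+p₂q₂]) − z_α
    = 0.06 · √(762/0.4014) − 1.645
    = 0.06 · 43.5701 − 1.645
    = 2.6142 − 1.645 = 0.9692 → 0.97
Power = Φ(0.97) = 0.834.

Power ≈ 0.834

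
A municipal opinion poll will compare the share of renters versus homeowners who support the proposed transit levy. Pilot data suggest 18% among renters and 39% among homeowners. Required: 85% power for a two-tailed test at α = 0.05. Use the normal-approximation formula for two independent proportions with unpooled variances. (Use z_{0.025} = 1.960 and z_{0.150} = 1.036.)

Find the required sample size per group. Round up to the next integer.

n = (z_{α/2} + z_β)² · [p₁(1−p₁) + p₂(1−p₂)] / (p₁ − p₂)²
  = (1.960 + 1.036)² · (0.18·0.82 + 0.39·0.61) / (-0.21)²
  = (2.996)² · (0.1476 + 0.2379) / 0.0441
  = 8.9760 · 0.3855 / 0.0441
  = 78.46
Round up → n = 79 per group.

n = 79 per group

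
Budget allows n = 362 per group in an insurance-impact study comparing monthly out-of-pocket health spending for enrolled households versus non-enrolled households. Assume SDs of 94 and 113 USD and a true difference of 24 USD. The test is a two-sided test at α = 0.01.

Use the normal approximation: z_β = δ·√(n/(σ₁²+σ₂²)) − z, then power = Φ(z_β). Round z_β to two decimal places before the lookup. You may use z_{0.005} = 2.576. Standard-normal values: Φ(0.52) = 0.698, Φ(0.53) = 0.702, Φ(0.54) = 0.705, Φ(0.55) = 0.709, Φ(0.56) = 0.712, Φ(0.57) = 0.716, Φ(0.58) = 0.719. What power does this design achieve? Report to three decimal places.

Power ≈ 0.702

z_β = δ·√(n/(σ₁²+σ₂²)) − z_{α/2}
    = 24 · √(362/21605) − 2.576
    = 24 · 0.12944 − 2.576
    = 3.1066 − 2.576 = 0.5306 → 0.53
Power = Φ(0.53) = 0.702.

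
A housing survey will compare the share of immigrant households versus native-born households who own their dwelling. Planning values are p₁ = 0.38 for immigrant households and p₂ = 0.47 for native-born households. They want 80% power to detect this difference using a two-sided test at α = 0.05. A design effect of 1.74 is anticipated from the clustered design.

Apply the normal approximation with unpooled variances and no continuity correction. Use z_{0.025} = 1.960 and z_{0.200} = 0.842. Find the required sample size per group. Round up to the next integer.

n = (z_{α/2} + z_β)² · [p₁(1−p₁) + p₂(1−p₂)] / (p₁ − p₂)²
  = (1.960 + 0.842)² · (0.38·0.62 + 0.47·0.53) / (-0.09)²
  = (2.802)² · (0.2356 + 0.2491) / 0.0081
  = 7.8512 · 0.4847 / 0.0081
  = 469.81
Design effect: 1.74 × 469.81 = 817.47.
Round up → n = 818 per group.

n = 818 per group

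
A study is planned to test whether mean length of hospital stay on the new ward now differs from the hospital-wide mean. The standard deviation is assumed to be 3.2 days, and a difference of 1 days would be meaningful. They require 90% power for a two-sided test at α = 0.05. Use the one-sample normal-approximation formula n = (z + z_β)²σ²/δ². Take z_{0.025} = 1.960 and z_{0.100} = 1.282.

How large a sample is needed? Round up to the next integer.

n = (z_{α/2} + z_β)² · σ² / δ²
  = (1.960 + 1.282)² · 3.2² / 1²
  = 10.5106 · 10.24 / 1
  = 107.63
Round up → n = 108.

n = 108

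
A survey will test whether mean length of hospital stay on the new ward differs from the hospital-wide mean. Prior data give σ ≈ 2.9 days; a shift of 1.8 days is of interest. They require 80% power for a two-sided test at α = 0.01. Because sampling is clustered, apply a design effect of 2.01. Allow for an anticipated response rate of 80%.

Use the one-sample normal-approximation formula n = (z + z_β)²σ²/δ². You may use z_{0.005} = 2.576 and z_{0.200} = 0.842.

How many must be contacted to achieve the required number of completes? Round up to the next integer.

n = 77

n = (z_{α/2} + z_β)² · σ² / δ²
  = (2.576 + 0.842)² · 2.9² / 1.8²
  = 11.6827 · 8.41 / 3.24
  = 30.32
Design effect: 2.01 × 30.32 = 60.95.
Adjust for 80% response: 60.95 / 0.80 = 76.19.
Round up → n = 77.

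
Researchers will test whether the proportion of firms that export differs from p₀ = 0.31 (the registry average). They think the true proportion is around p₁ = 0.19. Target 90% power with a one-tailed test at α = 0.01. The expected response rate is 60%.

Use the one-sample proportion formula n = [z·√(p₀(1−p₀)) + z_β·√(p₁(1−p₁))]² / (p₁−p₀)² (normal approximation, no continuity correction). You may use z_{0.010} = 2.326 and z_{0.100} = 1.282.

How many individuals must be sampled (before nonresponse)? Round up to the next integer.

n = [z_α·√(p₀q₀) + z_β·√(p₁q₁)]² / (p₁ − p₀)²
  = [2.326·√(0.31·0.69) + 1.282·√(0.19·0.81)]² / (-0.12)²
  = [2.326·0.4625 + 1.282·0.3923]² / 0.0144
  = [1.5787]² / 0.0144
  = 173.07
Adjust for 60% response: 173.07 / 0.60 = 288.46.
Round up → n = 289.

n = 289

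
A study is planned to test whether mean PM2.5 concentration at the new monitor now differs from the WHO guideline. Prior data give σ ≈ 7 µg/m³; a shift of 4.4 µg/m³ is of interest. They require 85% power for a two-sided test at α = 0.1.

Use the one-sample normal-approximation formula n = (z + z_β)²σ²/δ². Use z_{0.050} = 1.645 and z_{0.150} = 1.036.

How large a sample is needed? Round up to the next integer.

n = (z_{α/2} + z_β)² · σ² / δ²
  = (1.645 + 1.036)² · 7² / 4.4²
  = 7.1878 · 49 / 19.36
  = 18.19
Round up → n = 19.

n = 19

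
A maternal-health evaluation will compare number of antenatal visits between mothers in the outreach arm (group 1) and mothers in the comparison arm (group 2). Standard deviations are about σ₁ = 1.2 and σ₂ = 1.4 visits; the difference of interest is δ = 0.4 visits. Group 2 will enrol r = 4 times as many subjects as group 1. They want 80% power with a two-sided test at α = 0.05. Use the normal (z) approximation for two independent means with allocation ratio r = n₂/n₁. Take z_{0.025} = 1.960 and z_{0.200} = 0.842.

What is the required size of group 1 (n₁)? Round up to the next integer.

n₁ = 95

n₁ = (z_{α/2} + z_β)² · (σ₁² + σ₂²/r) / δ²
   = (1.960 + 0.842)² · (1.2² + 1.4²/4) / 0.4²
   = 7.8512 · (1.44 + 0.49) / 0.16
   = 7.8512 · 1.93 / 0.16
   = 94.71
Round up → n₁ = 95; n₂ = r·n₁ = 4 × 95 = 380.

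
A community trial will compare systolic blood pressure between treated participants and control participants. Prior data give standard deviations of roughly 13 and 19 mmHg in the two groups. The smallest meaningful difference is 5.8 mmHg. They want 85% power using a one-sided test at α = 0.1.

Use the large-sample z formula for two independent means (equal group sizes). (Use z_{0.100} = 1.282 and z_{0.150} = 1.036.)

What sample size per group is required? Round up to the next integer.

n = 85 per group

n = (z_α + z_β)² · (σ₁² + σ₂²) / δ²
  = (1.282 + 1.036)² · (13² + 19² = 530) / 5.8²
  = 5.3731 · 530 / 33.64
  = 84.65
Round up → n = 85 per group.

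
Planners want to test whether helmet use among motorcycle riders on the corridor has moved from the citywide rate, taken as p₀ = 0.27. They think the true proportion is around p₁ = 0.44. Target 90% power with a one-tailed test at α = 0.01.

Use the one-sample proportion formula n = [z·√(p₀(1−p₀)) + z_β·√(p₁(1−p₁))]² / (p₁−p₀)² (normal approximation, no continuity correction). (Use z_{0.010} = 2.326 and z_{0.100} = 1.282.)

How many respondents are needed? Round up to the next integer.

n = 97

n = [z_α·√(p₀q₀) + z_β·√(p₁q₁)]² / (p₁ − p₀)²
  = [2.326·√(0.27·0.73) + 1.282·√(0.44·0.56)]² / (0.17)²
  = [2.326·0.4440 + 1.282·0.4964]² / 0.0289
  = [1.6690]² / 0.0289
  = 96.39
Round up → n = 97.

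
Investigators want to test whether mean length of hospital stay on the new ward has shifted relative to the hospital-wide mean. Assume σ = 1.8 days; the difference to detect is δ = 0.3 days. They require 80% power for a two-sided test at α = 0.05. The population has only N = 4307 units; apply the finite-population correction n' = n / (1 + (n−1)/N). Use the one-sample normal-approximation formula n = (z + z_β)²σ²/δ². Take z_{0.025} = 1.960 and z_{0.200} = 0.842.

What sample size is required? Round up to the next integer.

n = 266

n = (z_{α/2} + z_β)² · σ² / δ²
  = (1.960 + 0.842)² · 1.8² / 0.3²
  = 7.8512 · 3.24 / 0.09
  = 282.64
Finite-population correction (N = 4307): 282.64 / (1 + (282.64 − 1)/4307) = 265.30.
Round up → n = 266.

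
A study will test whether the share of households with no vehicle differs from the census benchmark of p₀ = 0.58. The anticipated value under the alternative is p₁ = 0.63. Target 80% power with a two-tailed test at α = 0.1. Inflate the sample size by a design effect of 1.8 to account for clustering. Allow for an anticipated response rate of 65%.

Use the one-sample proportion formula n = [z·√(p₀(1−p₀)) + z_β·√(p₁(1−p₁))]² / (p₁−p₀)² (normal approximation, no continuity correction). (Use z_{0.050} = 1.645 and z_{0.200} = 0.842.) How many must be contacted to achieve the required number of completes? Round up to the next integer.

n = 1645

n = [z_{α/2}·√(p₀q₀) + z_β·√(p₁q₁)]² / (p₁ − p₀)²
  = [1.645·√(0.58·0.42) + 0.842·√(0.63·0.37)]² / (0.05)²
  = [1.645·0.4936 + 0.842·0.4828]² / 0.0025
  = [1.2184]² / 0.0025
  = 593.82
Design effect: 1.8 × 593.82 = 1068.88.
Adjust for 65% response: 1068.88 / 0.65 = 1644.44.
Round up → n = 1645.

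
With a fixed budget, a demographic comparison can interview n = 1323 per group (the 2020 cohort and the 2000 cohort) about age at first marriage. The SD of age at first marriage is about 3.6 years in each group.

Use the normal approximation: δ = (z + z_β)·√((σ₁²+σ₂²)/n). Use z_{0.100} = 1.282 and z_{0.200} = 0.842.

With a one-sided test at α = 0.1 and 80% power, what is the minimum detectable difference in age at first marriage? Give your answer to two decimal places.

δ = (z_α + z_β) · √((σ₁²+σ₂²)/n)
  = (1.282 + 0.842) · √(25.92/1323)
  = 2.124 · √0.01959
  = 2.124 · 0.1400
  = 0.2973

Minimum detectable difference ≈ 0.30 years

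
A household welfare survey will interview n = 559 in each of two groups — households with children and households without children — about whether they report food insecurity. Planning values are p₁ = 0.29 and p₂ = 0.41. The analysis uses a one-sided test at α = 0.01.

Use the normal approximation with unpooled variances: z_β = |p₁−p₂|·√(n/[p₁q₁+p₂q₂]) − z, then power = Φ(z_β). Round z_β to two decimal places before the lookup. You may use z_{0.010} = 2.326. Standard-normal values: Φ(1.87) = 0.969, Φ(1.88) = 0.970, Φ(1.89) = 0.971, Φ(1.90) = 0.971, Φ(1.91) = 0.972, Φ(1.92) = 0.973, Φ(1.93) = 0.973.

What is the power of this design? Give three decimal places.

z_β = |p₁−p₂|·√(n/[p₁q₁+p₂q₂]) − z_α
    = 0.12 · √(559/0.4478) − 2.326
    = 0.12 · 35.3316 − 2.326
    = 4.2398 − 2.326 = 1.9138 → 1.91
Power = Φ(1.91) = 0.972.

Power ≈ 0.972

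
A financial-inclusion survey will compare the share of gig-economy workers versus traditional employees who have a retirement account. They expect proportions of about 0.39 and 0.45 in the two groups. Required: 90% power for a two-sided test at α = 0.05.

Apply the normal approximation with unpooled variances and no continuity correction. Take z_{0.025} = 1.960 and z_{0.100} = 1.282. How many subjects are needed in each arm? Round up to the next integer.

n = (z_{α/2} + z_β)² · [p₁(1−p₁) + p₂(1−p₂)] / (p₁ − p₂)²
  = (1.960 + 1.282)² · (0.39·0.61 + 0.45·0.55) / (-0.06)²
  = (3.242)² · (0.2379 + 0.2475) / 0.0036
  = 10.5106 · 0.4854 / 0.0036
  = 1417.17
Round up → n = 1418 per group.

n = 1418 per group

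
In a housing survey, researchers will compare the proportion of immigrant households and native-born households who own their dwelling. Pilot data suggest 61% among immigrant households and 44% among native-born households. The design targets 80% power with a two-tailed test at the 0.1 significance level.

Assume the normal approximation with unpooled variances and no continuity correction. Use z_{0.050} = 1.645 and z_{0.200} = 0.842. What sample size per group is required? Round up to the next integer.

n = 104 per group

n = (z_{α/2} + z_β)² · [p₁(1−p₁) + p₂(1−p₂)] / (p₁ − p₂)²
  = (1.645 + 0.842)² · (0.61·0.39 + 0.44·0.56) / (0.17)²
  = (2.487)² · (0.2379 + 0.2464) / 0.0289
  = 6.1852 · 0.4843 / 0.0289
  = 103.65
Round up → n = 104 per group.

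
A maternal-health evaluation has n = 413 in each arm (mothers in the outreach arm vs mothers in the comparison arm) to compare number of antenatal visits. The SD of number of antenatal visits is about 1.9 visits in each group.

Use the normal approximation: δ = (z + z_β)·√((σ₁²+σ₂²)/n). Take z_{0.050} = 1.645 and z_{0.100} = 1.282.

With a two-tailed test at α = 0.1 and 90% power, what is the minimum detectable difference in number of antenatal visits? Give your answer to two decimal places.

δ = (z_{α/2} + z_β) · √((σ₁²+σ₂²)/n)
  = (1.645 + 1.282) · √(7.22/413)
  = 2.927 · √0.01748
  = 2.927 · 0.1322
  = 0.3870

Minimum detectable difference ≈ 0.39 visits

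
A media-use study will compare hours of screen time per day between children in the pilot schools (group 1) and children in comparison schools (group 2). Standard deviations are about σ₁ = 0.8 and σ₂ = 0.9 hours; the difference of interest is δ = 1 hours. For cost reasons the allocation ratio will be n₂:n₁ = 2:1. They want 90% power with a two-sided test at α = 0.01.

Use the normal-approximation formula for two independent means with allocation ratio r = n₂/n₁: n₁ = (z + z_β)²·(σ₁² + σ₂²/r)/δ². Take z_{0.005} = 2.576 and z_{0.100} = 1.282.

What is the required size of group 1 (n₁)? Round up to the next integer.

n₁ = 16

n₁ = (z_{α/2} + z_β)² · (σ₁² + σ₂²/r) / δ²
   = (2.576 + 1.282)² · (0.8² + 0.9²/2) / 1²
   = 14.8842 · (0.64 + 0.405) / 1
   = 14.8842 · 1.045 / 1
   = 15.55
Round up → n₁ = 16; n₂ = r·n₁ = 2 × 16 = 32.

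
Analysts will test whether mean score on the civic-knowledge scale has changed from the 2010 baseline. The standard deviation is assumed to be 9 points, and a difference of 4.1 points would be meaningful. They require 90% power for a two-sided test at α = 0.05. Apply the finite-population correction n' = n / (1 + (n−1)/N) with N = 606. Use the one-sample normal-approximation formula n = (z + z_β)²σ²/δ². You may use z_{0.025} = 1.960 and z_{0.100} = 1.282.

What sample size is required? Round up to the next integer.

n = 47

n = (z_{α/2} + z_β)² · σ² / δ²
  = (1.960 + 1.282)² · 9² / 4.1²
  = 10.5106 · 81 / 16.81
  = 50.65
Finite-population correction (N = 606): 50.65 / (1 + (50.65 − 1)/606) = 46.81.
Round up → n = 47.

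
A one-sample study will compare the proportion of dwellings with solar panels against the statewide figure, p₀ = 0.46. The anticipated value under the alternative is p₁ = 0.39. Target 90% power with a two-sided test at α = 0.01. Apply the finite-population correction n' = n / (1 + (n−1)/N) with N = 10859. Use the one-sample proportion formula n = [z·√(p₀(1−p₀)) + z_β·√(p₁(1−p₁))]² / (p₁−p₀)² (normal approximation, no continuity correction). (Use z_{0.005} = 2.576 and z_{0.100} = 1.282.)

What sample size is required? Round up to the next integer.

n = 697

n = [z_{α/2}·√(p₀q₀) + z_β·√(p₁q₁)]² / (p₁ − p₀)²
  = [2.576·√(0.46·0.54) + 1.282·√(0.39·0.61)]² / (-0.07)²
  = [2.576·0.4984 + 1.282·0.4877]² / 0.0049
  = [1.9092]² / 0.0049
  = 743.86
Finite-population correction (N = 10859): 743.86 / (1 + (743.86 − 1)/10859) = 696.23.
Round up → n = 697.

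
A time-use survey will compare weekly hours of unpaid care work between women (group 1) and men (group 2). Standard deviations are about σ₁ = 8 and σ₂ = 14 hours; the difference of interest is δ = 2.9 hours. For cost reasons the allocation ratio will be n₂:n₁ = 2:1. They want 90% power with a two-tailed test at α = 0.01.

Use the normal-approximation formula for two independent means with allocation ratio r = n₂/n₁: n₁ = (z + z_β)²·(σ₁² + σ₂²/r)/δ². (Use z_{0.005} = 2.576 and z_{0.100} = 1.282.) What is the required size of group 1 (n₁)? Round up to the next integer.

n₁ = 287

n₁ = (z_{α/2} + z_β)² · (σ₁² + σ₂²/r) / δ²
   = (2.576 + 1.282)² · (8² + 14²/2) / 2.9²
   = 14.8842 · (64 + 98) / 8.41
   = 14.8842 · 162 / 8.41
   = 286.71
Round up → n₁ = 287; n₂ = r·n₁ = 2 × 287 = 574.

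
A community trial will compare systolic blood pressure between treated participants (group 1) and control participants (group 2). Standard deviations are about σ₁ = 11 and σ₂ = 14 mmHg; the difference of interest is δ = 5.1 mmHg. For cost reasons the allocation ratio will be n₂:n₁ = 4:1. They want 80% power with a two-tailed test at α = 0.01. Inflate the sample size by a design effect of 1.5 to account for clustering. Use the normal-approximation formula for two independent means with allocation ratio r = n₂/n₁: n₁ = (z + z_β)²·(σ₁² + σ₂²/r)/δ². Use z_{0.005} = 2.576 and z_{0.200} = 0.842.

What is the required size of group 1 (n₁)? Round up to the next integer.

n₁ = 115

n₁ = (z_{α/2} + z_β)² · (σ₁² + σ₂²/r) / δ²
   = (2.576 + 0.842)² · (11² + 14²/4) / 5.1²
   = 11.6827 · (121 + 49) / 26.01
   = 11.6827 · 170 / 26.01
   = 76.36
Design effect: 1.5 × 76.36 = 114.54.
Round up → n₁ = 115; n₂ = r·n₁ = 4 × 115 = 460.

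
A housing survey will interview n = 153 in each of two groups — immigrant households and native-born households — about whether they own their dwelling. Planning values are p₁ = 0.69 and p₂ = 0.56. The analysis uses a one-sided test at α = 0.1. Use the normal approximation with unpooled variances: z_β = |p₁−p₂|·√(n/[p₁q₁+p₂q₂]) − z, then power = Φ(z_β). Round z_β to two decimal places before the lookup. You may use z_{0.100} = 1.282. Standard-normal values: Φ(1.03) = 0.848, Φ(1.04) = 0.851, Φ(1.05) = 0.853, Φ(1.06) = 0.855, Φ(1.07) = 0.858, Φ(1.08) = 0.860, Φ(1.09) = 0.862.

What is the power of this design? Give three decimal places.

Power ≈ 0.862

z_β = |p₁−p₂|·√(n/[p₁q₁+p₂q₂]) − z_α
    = 0.13 · √(153/0.4603) − 1.282
    = 0.13 · 18.2316 − 1.282
    = 2.3701 − 1.282 = 1.0881 → 1.09
Power = Φ(1.09) = 0.862.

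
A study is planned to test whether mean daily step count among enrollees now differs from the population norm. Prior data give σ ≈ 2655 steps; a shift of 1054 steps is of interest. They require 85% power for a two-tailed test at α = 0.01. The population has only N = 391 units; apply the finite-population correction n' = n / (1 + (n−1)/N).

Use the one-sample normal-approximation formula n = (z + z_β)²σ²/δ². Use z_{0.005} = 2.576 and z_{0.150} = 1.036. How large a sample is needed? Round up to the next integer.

n = (z_{α/2} + z_β)² · σ² / δ²
  = (2.576 + 1.036)² · 2655² / 1054²
  = 13.0465 · 7049025 / 1110916
  = 82.78
Finite-population correction (N = 391): 82.78 / (1 + (82.78 − 1)/391) = 68.46.
Round up → n = 69.

n = 69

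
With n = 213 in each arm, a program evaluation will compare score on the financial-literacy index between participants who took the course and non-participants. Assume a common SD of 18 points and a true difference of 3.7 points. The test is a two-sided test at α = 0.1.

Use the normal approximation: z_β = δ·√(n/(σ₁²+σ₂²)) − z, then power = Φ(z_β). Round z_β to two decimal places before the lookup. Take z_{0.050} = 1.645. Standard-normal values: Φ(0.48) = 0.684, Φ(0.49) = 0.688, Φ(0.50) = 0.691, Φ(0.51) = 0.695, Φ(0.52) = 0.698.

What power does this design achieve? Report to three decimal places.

z_β = δ·√(n/(σ₁²+σ₂²)) − z_{α/2}
    = 3.7 · √(213/648) − 1.645
    = 3.7 · 0.57333 − 1.645
    = 2.1213 − 1.645 = 0.4763 → 0.48
Power = Φ(0.48) = 0.684.

Power ≈ 0.684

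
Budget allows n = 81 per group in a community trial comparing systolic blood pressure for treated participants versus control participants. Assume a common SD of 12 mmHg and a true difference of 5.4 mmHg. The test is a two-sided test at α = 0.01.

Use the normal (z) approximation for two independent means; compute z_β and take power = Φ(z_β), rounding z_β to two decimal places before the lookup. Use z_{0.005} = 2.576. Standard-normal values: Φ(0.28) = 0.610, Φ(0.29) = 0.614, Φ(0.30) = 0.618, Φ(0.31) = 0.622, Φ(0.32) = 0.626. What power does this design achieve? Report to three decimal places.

z_β = δ·√(n/(σ₁²+σ₂²)) − z_{α/2}
    = 5.4 · √(81/288) − 2.576
    = 5.4 · 0.53033 − 2.576
    = 2.8638 − 2.576 = 0.2878 → 0.29
Power = Φ(0.29) = 0.614.

Power ≈ 0.614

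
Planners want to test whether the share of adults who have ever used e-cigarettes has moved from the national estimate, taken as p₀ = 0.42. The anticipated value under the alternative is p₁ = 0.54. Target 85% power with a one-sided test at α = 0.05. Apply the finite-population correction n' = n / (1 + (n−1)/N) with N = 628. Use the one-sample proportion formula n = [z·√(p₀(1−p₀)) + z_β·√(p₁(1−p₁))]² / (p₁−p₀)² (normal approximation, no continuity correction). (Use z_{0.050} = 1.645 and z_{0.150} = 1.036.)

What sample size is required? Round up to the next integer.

n = [z_α·√(p₀q₀) + z_β·√(p₁q₁)]² / (p₁ − p₀)²
  = [1.645·√(0.42·0.58) + 1.036·√(0.54·0.46)]² / (0.12)²
  = [1.645·0.4936 + 1.036·0.4984]² / 0.0144
  = [1.3282]² / 0.0144
  = 122.52
Finite-population correction (N = 628): 122.52 / (1 + (122.52 − 1)/628) = 102.65.
Round up → n = 103.

n = 103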